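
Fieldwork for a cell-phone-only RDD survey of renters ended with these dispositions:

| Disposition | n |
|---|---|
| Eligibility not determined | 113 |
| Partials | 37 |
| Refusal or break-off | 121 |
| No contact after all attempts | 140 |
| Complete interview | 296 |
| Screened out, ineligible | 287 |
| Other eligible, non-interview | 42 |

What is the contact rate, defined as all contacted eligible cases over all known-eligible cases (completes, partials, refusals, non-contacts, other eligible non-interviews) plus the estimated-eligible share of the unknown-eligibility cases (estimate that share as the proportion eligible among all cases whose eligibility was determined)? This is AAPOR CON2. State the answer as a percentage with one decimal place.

69.5%

Numerator: 296 + 37 + 121 + 42 = 496
Known eligible: 296 + 37 + 121 + 140 + 42 = 636
e = 636 / (636 + 287) = 636 / 923 = 0.6891
Estimated eligible among unknowns: 0.6891 × 113 = 77.87
Base: 636 + 77.87 = 713.87
CON2 = 496 / 713.87 = 0.6948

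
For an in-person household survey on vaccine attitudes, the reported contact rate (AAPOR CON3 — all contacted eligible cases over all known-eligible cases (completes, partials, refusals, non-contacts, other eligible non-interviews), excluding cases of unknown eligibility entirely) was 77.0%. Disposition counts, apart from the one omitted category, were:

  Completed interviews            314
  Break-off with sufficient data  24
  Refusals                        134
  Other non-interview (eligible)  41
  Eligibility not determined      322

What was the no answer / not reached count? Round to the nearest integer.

Numerator: 314 + 24 + 134 + 41 = 513
CON3 = 513 / D = 0.770
D = 513 / 0.770 = 666.2
Other denominator terms total 513
no answer / not reached = 666.2 − 513 ≈ 153

153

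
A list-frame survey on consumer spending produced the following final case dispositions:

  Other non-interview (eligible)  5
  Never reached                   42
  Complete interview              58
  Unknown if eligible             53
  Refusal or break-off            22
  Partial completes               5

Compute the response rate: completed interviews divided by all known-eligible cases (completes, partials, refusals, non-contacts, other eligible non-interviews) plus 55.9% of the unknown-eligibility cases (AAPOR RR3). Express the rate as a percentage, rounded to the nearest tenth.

35.9%

Numerator = 58
Determined eligible = 58 + 5 + 22 + 42 + 5 = 132
Estimated eligible among unknowns = 0.5590 × 53 = 29.63
Base = 132 + 29.63 = 161.63
RR3 = 58 / 161.63 = 0.3588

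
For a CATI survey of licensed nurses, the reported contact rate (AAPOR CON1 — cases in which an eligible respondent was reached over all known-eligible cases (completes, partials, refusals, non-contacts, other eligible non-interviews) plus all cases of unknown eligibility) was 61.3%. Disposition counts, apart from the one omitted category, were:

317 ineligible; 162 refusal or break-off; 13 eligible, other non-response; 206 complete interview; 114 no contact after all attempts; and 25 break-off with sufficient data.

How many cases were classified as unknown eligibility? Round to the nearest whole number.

Top = 206 + 25 + 162 + 13 = 406
CON1 = 406 / D = 0.613
D = 406 / 0.613 = 662.3
Other denominator terms total 520
unknown eligibility = 662.3 − 520 ≈ 142

142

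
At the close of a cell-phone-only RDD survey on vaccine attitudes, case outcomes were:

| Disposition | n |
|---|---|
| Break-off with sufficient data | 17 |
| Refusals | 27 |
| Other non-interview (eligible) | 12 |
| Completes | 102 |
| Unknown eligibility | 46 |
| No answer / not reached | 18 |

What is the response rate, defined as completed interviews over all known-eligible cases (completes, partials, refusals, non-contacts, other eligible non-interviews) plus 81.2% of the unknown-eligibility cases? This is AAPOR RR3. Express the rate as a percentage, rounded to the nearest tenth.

Top: 102
Known eligible: 102 + 17 + 27 + 18 + 12 = 176
e × U: 0.8120 × 46 = 37.35
Denom: 176 + 37.35 = 213.35
RR3 = 102 / 213.35 = 0.4781

47.8%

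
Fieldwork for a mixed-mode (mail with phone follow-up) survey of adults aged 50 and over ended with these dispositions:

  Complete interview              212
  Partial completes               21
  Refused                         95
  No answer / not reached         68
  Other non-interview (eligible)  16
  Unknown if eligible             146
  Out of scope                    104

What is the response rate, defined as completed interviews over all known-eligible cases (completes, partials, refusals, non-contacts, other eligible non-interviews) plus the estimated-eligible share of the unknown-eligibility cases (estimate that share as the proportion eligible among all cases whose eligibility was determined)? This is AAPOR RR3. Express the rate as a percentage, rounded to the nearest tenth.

Numerator: 212
Eligible (known): 212 + 21 + 95 + 68 + 16 = 412
e = 412 / (412 + 104) = 412 / 516 = 0.7984
e × U: 0.7984 × 146 = 116.57
Base: 412 + 116.57 = 528.57
RR3 = 212 / 528.57 = 0.4011

40.1%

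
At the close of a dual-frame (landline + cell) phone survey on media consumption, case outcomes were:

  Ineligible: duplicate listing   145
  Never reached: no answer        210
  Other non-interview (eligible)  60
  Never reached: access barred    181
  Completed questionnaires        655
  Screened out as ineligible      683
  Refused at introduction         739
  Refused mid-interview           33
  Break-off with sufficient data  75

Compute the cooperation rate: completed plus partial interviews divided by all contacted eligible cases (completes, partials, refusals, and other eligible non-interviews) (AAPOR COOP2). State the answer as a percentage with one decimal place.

46.7%

Refusals = 739 + 33 = 772
Non-contacts = 210 + 181 = 391
Screened out, ineligible = 683 + 145 = 828
Numerator → 655 + 75 = 730
Denominator → 655 + 75 + 772 + 60 = 1562
COOP2 = 730 / 1562 = 0.4673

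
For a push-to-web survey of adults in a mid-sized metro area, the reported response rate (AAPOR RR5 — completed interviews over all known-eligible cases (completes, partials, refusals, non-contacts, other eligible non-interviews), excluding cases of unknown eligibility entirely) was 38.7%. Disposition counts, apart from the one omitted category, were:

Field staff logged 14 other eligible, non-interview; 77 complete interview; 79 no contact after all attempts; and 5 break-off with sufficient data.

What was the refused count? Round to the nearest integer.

24

RR5 = 77 / D = 0.387
D = 77 / 0.387 = 199.0
Rest of base = 175
refused = 199.0 − 175 ≈ 24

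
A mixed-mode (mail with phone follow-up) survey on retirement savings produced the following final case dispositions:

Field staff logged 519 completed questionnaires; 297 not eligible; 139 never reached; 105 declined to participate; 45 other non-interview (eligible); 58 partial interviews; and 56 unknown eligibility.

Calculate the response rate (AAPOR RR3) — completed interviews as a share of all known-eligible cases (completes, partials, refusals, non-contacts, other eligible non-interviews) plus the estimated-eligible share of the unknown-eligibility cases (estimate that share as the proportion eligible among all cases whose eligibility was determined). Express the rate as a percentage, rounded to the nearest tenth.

57.2%

Num → 519
Determined eligible → 519 + 58 + 105 + 139 + 45 = 866
e = 866 / (866 + 297) = 866 / 1163 = 0.7446
Estimated eligible among unknowns → 0.7446 × 56 = 41.70
Denom → 866 + 41.70 = 907.70
RR3 = 519 / 907.70 = 0.5718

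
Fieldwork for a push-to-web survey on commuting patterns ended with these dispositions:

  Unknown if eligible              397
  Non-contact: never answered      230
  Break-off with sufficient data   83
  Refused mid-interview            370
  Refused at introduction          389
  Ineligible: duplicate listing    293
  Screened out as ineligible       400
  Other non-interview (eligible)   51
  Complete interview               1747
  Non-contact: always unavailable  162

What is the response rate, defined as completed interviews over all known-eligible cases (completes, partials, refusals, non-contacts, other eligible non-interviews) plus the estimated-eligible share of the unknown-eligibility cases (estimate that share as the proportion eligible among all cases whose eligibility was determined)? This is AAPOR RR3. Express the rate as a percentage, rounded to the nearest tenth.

52.1%

Refused = 389 + 370 = 759
Never reached = 230 + 162 = 392
Ineligible = 400 + 293 = 693
Top → 1747
Determined eligible → 1747 + 83 + 759 + 392 + 51 = 3032
e = 3032 / (3032 + 693) = 3032 / 3725 = 0.8140
Estimated eligible among unknowns → 0.8140 × 397 = 323.16
Denom → 3032 + 323.16 = 3355.16
RR3 = 1747 / 3355.16 = 0.5207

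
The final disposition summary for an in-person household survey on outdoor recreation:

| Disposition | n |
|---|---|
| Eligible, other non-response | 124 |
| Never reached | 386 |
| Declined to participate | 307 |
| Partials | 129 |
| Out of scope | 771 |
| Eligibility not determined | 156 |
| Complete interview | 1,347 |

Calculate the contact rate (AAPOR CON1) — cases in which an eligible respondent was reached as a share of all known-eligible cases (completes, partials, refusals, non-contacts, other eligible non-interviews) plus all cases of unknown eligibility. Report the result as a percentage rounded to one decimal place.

Top = 1347 + 129 + 307 + 124 = 1907
Denom = 1347 + 129 + 307 + 386 + 124 + 156 = 2449
CON1 = 1907 / 2449 = 0.7787

77.9%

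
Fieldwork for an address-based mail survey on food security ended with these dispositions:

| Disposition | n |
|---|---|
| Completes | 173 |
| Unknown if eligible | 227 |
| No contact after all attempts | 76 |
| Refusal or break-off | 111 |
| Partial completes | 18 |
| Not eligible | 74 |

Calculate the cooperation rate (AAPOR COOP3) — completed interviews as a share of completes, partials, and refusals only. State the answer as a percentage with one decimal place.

57.3%

Numerator: 173
Base: 173 + 18 + 111 = 302
COOP3 = 173 / 302 = 0.5728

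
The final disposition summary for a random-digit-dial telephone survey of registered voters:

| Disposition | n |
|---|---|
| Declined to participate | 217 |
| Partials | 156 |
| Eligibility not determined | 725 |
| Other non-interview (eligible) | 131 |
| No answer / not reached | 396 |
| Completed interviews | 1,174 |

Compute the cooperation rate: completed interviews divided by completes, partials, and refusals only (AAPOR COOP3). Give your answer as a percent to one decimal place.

Num → 1174
Denominator → 1174 + 156 + 217 = 1547
COOP3 = 1174 / 1547 = 0.7589

75.9%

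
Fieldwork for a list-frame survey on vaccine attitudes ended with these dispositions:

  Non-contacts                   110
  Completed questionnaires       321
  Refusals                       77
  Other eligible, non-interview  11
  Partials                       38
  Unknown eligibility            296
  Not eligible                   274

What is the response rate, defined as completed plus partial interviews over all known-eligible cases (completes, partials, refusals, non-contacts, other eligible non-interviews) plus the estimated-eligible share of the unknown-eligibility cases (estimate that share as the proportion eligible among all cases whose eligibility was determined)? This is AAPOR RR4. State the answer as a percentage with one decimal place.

Top = 321 + 38 = 359
Determined eligible = 321 + 38 + 77 + 110 + 11 = 557
e = 557 / (557 + 274) = 557 / 831 = 0.6703
Eligible share of unknowns = 0.6703 × 296 = 198.41
Denominator = 557 + 198.41 = 755.41
RR4 = 359 / 755.41 = 0.4752

47.5%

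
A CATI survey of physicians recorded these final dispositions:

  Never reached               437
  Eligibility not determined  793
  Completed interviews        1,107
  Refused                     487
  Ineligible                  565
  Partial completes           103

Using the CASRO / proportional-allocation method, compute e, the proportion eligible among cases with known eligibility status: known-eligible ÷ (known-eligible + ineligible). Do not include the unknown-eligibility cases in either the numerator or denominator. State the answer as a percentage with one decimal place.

79.1%

Determined eligible → 1107 + 103 + 487 + 437 = 2134
e = 2134 / (2134 + 565) = 2134 / 2699 = 0.7907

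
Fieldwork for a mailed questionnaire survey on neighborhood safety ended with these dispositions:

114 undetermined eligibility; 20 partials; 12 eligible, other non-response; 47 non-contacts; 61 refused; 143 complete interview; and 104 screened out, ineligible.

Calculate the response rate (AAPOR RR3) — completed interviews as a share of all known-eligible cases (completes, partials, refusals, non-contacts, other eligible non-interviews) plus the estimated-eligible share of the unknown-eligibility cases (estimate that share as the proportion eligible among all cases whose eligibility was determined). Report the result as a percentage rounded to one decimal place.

39.0%

Numerator = 143
Determined eligible = 143 + 20 + 61 + 47 + 12 = 283
e = 283 / (283 + 104) = 283 / 387 = 0.7313
Estimated eligible among unknowns = 0.7313 × 114 = 83.37
Denominator = 283 + 83.37 = 366.37
RR3 = 143 / 366.37 = 0.3903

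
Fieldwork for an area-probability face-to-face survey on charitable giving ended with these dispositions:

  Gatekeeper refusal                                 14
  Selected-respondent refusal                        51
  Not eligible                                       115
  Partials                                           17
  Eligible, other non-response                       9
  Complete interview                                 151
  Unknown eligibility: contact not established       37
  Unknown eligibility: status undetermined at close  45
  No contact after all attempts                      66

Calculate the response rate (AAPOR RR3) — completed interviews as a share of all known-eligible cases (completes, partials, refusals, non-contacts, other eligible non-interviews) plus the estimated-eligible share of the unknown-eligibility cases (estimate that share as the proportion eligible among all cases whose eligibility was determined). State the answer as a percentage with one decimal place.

41.1%

Declined to participate = 14 + 51 = 65
Eligibility not determined = 37 + 45 = 82
Top → 151
Eligible (known) → 151 + 17 + 65 + 66 + 9 = 308
e = 308 / (308 + 115) = 308 / 423 = 0.7281
Estimated eligible among unknowns → 0.7281 × 82 = 59.70
Denominator → 308 + 59.70 = 367.70
RR3 = 151 / 367.70 = 0.4107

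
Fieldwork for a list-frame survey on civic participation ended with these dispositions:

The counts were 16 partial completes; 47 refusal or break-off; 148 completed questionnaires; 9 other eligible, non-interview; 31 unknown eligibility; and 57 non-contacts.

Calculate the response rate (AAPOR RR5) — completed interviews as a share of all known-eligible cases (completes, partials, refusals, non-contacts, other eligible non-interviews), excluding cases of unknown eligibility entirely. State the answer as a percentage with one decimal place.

Num → 148
Base → 148 + 16 + 47 + 57 + 9 = 277
RR5 = 148 / 277 = 0.5343

53.4%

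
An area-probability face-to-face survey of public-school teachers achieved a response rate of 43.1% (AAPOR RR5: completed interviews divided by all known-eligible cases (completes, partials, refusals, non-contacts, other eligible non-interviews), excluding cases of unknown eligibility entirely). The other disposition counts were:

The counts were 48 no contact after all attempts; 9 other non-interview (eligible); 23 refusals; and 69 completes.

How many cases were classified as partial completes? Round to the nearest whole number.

11

RR5 = 69 / D = 0.431
D = 69 / 0.431 = 160.1
Rest of base = 149
partial completes = 160.1 − 149 ≈ 11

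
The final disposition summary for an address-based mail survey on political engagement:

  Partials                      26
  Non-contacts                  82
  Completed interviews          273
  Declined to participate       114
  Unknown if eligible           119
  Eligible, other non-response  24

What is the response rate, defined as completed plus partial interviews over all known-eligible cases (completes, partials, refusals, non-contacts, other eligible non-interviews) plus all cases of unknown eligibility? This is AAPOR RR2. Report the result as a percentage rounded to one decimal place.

Numerator: 273 + 26 = 299
Denom: 273 + 26 + 114 + 82 + 24 + 119 = 638
RR2 = 299 / 638 = 0.4687

46.9%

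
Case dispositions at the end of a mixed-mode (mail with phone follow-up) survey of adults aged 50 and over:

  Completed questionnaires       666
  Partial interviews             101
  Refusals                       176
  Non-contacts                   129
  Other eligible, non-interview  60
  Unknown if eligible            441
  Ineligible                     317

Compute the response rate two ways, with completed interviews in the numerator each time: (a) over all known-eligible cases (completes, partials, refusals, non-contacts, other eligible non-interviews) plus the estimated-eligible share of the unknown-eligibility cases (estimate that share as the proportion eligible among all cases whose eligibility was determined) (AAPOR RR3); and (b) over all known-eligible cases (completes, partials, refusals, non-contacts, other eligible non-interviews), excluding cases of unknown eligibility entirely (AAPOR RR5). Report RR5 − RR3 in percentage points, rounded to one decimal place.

13.7

Top: 666
Eligible (known): 666 + 101 + 176 + 129 + 60 = 1132
e = 1132 / (1132 + 317) = 1132 / 1449 = 0.7812
e × U: 0.7812 × 441 = 344.51
Base: 1132 + 344.51 = 1476.51
RR3 = 666 / 1476.51 = 0.4511
Base: 666 + 101 + 176 + 129 + 60 = 1132
RR5 = 666 / 1132 = 0.5883
Difference = 58.83 − 45.11 = 13.72 percentage points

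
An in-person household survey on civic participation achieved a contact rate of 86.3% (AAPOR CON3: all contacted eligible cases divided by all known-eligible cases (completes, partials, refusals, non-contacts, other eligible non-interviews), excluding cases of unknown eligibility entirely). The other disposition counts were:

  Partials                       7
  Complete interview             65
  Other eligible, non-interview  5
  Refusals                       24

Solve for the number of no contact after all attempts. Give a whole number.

16

Numerator → 65 + 7 + 24 + 5 = 101
CON3 = 101 / D = 0.863
D = 101 / 0.863 = 117.0
Other denominator terms total 101
no contact after all attempts = 117.0 − 101 ≈ 16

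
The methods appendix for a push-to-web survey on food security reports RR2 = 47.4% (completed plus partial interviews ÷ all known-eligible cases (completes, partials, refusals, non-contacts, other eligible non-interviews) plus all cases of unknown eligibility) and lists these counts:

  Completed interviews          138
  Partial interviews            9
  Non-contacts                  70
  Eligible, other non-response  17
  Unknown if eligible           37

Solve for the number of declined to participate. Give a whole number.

Top → 138 + 9 = 147
RR2 = 147 / D = 0.474
D = 147 / 0.474 = 310.1
Remaining denominator categories sum to 271
declined to participate = 310.1 − 271 ≈ 39

39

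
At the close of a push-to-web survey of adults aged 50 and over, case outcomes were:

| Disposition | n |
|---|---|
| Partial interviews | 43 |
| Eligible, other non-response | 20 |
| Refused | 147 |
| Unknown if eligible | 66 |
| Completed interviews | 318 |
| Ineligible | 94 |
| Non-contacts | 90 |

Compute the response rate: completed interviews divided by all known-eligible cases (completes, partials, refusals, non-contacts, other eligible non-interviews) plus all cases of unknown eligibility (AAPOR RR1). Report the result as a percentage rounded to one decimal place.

46.5%

Numerator → 318
Denom → 318 + 43 + 147 + 90 + 20 + 66 = 684
RR1 = 318 / 684 = 0.4649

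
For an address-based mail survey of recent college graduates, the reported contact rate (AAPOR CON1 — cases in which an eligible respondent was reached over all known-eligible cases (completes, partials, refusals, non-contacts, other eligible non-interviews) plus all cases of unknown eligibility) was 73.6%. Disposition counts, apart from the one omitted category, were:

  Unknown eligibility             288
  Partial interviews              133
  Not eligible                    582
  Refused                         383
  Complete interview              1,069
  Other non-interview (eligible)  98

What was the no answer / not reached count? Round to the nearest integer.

316

Numerator → 1069 + 133 + 383 + 98 = 1683
CON1 = 1683 / D = 0.736
D = 1683 / 0.736 = 2286.7
Rest of base = 1971
no answer / not reached = 2286.7 − 1971 ≈ 316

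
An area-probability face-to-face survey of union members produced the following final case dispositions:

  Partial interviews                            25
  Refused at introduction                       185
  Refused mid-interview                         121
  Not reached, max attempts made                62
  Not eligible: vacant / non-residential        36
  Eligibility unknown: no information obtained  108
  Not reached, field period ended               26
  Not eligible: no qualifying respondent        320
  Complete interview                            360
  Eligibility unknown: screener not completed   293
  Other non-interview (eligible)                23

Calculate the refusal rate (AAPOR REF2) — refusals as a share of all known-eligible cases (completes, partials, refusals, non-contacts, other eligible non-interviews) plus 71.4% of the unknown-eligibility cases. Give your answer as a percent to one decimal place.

28.1%

Declined to participate = 185 + 121 = 306
No answer / not reached = 26 + 62 = 88
Unknown if eligible = 293 + 108 = 401
Out of scope = 320 + 36 = 356
Num = 306
Eligible (known) = 360 + 25 + 306 + 88 + 23 = 802
Eligible share of unknowns = 0.7140 × 401 = 286.31
Denominator = 802 + 286.31 = 1088.31
REF2 = 306 / 1088.31 = 0.2812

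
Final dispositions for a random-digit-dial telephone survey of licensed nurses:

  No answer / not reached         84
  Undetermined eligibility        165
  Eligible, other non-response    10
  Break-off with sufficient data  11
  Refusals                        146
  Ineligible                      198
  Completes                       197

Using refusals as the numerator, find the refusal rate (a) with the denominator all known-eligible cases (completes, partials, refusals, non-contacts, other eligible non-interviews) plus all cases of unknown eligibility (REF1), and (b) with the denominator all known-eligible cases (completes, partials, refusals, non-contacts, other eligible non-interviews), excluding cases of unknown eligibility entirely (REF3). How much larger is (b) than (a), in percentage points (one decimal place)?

8.8

Top: 146
Base: 197 + 11 + 146 + 84 + 10 + 165 = 613
REF1 = 146 / 613 = 0.2382
Base: 197 + 11 + 146 + 84 + 10 = 448
REF3 = 146 / 448 = 0.3259
Difference = 32.59 − 23.82 = 8.77 percentage points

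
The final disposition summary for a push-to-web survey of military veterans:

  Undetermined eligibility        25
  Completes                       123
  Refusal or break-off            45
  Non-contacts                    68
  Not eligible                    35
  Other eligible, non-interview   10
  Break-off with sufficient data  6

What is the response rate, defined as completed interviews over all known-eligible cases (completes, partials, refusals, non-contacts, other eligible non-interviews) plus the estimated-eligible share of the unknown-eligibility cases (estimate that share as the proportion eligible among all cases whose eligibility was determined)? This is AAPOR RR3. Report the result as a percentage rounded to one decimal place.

44.9%

Numerator = 123
Determined eligible = 123 + 6 + 45 + 68 + 10 = 252
e = 252 / (252 + 35) = 252 / 287 = 0.8780
Eligible share of unknowns = 0.8780 × 25 = 21.95
Base = 252 + 21.95 = 273.95
RR3 = 123 / 273.95 = 0.4490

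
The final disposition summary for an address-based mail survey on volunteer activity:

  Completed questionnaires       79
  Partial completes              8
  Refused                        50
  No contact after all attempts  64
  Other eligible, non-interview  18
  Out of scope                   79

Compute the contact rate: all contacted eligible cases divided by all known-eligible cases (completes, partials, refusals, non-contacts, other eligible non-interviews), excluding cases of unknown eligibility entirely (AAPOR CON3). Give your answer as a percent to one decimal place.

Num → 79 + 8 + 50 + 18 = 155
Denom → 79 + 8 + 50 + 64 + 18 = 219
CON3 = 155 / 219 = 0.7078

70.8%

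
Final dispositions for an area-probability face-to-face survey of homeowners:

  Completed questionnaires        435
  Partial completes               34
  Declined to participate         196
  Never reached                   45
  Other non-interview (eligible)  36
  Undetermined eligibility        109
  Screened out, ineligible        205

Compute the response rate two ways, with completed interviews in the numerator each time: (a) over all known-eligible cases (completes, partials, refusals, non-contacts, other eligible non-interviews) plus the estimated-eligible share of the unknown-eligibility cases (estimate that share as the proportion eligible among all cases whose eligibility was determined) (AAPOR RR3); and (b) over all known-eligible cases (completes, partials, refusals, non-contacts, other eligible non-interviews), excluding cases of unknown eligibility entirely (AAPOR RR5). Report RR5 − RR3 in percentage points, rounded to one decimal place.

Top = 435
Known eligible = 435 + 34 + 196 + 45 + 36 = 746
e = 746 / (746 + 205) = 746 / 951 = 0.7844
Estimated eligible among unknowns = 0.7844 × 109 = 85.50
Denom = 746 + 85.50 = 831.50
RR3 = 435 / 831.50 = 0.5232
Denom = 435 + 34 + 196 + 45 + 36 = 746
RR5 = 435 / 746 = 0.5831
Difference = 58.31 − 52.32 = 5.99 percentage points

6.0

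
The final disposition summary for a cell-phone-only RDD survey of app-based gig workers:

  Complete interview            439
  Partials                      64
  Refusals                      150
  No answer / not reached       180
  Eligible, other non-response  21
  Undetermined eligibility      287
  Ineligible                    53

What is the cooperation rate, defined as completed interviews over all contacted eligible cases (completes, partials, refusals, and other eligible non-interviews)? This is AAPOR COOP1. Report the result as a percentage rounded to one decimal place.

65.1%

Num: 439
Denominator: 439 + 64 + 150 + 21 = 674
COOP1 = 439 / 674 = 0.6513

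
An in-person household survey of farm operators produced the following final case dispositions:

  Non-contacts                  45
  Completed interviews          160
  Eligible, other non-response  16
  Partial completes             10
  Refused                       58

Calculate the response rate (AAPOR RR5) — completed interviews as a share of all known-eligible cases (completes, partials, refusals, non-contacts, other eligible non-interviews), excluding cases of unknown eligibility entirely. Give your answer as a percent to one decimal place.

Top → 160
Base → 160 + 10 + 58 + 45 + 16 = 289
RR5 = 160 / 289 = 0.5536

55.4%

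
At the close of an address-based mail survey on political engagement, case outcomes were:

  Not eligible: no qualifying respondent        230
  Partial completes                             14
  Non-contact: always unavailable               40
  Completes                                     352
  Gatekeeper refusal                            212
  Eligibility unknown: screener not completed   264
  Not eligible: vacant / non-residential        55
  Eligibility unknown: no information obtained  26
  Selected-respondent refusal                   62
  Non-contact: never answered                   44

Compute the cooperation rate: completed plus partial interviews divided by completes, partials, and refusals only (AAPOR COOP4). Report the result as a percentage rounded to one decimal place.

Refusals = 212 + 62 = 274
No contact after all attempts = 44 + 40 = 84
Eligibility not determined = 264 + 26 = 290
Ineligible = 230 + 55 = 285
Numerator → 352 + 14 = 366
Base → 352 + 14 + 274 = 640
COOP4 = 366 / 640 = 0.5719

57.2%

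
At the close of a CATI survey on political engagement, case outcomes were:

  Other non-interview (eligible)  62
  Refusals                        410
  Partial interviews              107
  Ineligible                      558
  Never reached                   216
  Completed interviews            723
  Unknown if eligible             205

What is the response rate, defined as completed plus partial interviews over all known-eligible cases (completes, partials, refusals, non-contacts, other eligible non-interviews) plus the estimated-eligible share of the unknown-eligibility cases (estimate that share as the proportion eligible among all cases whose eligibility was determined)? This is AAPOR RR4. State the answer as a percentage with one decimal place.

Top → 723 + 107 = 830
Known eligible → 723 + 107 + 410 + 216 + 62 = 1518
e = 1518 / (1518 + 558) = 1518 / 2076 = 0.7312
e × U → 0.7312 × 205 = 149.90
Denom → 1518 + 149.90 = 1667.90
RR4 = 830 / 1667.90 = 0.4976

49.8%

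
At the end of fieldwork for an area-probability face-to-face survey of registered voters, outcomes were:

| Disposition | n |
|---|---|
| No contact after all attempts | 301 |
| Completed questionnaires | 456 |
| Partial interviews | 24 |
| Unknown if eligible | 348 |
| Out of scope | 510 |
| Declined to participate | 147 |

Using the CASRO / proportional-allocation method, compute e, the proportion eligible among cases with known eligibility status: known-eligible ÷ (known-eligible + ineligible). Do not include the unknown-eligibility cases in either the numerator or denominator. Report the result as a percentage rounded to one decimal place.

64.5%

Eligible (known): 456 + 24 + 147 + 301 = 928
e = 928 / (928 + 510) = 928 / 1438 = 0.6453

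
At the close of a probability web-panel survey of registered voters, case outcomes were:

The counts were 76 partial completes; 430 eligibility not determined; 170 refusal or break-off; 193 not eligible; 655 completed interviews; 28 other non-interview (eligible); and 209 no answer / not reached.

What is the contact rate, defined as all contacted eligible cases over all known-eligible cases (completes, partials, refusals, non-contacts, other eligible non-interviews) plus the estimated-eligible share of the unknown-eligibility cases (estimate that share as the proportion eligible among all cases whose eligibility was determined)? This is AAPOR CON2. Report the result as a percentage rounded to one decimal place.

61.7%

Top: 655 + 76 + 170 + 28 = 929
Known eligible: 655 + 76 + 170 + 209 + 28 = 1138
e = 1138 / (1138 + 193) = 1138 / 1331 = 0.8550
Eligible share of unknowns: 0.8550 × 430 = 367.65
Denominator: 1138 + 367.65 = 1505.65
CON2 = 929 / 1505.65 = 0.6170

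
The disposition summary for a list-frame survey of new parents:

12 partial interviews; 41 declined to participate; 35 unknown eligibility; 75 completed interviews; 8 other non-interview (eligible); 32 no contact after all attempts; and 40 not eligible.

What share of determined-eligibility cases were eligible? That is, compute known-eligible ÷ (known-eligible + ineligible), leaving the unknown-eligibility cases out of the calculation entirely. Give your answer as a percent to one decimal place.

80.8%

Known eligible → 75 + 12 + 41 + 32 + 8 = 168
e = 168 / (168 + 40) = 168 / 208 = 0.8077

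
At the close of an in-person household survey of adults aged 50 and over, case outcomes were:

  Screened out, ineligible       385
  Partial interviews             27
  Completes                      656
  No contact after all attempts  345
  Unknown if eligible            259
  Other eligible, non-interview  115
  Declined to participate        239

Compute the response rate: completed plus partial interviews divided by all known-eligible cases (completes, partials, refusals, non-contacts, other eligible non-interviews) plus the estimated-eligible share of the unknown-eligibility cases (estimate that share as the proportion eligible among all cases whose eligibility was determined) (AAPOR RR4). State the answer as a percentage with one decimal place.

43.1%

Num: 656 + 27 = 683
Determined eligible: 656 + 27 + 239 + 345 + 115 = 1382
e = 1382 / (1382 + 385) = 1382 / 1767 = 0.7821
Estimated eligible among unknowns: 0.7821 × 259 = 202.56
Base: 1382 + 202.56 = 1584.56
RR4 = 683 / 1584.56 = 0.4310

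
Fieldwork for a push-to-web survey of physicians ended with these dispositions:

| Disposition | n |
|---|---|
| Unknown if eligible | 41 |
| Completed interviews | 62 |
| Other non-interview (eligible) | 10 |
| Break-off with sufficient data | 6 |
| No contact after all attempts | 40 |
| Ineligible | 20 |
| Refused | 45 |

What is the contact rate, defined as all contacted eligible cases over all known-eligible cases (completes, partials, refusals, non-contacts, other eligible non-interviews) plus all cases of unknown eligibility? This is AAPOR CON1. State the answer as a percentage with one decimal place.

Numerator: 62 + 6 + 45 + 10 = 123
Denom: 62 + 6 + 45 + 40 + 10 + 41 = 204
CON1 = 123 / 204 = 0.6029

60.3%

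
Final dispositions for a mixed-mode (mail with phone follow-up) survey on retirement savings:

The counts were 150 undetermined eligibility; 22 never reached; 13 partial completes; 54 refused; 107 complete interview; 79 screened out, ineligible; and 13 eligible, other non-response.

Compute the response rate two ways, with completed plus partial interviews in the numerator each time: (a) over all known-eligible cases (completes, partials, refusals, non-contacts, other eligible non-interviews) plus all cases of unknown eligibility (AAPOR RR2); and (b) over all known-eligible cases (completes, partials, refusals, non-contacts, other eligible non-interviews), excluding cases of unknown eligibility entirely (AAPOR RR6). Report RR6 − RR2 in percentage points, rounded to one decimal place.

Num = 107 + 13 = 120
Denominator = 107 + 13 + 54 + 22 + 13 + 150 = 359
RR2 = 120 / 359 = 0.3343
Denominator = 107 + 13 + 54 + 22 + 13 = 209
RR6 = 120 / 209 = 0.5742
Difference = 57.42 − 33.43 = 23.99 percentage points

24.0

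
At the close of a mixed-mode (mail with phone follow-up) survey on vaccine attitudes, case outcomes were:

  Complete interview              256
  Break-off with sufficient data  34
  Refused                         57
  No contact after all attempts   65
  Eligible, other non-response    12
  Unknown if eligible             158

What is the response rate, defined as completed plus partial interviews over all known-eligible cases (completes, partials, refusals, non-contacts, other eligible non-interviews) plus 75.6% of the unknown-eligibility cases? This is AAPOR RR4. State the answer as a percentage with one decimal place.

53.4%

Numerator: 256 + 34 = 290
Known eligible: 256 + 34 + 57 + 65 + 12 = 424
Estimated eligible among unknowns: 0.7560 × 158 = 119.45
Base: 424 + 119.45 = 543.45
RR4 = 290 / 543.45 = 0.5336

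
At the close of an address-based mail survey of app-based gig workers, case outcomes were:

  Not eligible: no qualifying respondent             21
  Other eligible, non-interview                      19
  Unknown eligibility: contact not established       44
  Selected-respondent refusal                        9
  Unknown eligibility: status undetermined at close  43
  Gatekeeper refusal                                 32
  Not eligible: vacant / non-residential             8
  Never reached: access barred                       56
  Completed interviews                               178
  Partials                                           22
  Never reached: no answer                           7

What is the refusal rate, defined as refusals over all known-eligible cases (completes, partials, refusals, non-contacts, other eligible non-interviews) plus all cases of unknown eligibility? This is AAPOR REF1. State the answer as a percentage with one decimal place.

Declined to participate = 32 + 9 = 41
Never reached = 7 + 56 = 63
Unknown if eligible = 44 + 43 = 87
Out of scope = 21 + 8 = 29
Numerator → 41
Base → 178 + 22 + 41 + 63 + 19 + 87 = 410
REF1 = 41 / 410 = 0.1000

10.0%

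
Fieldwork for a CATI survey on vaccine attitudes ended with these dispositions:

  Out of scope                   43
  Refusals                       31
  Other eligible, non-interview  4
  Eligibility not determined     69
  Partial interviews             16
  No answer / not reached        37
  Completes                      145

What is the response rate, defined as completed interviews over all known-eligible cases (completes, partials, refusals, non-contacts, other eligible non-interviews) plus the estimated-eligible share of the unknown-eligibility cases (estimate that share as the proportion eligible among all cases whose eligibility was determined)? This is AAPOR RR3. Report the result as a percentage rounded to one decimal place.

Num → 145
Determined eligible → 145 + 16 + 31 + 37 + 4 = 233
e = 233 / (233 + 43) = 233 / 276 = 0.8442
Eligible share of unknowns → 0.8442 × 69 = 58.25
Denom → 233 + 58.25 = 291.25
RR3 = 145 / 291.25 = 0.4979

49.8%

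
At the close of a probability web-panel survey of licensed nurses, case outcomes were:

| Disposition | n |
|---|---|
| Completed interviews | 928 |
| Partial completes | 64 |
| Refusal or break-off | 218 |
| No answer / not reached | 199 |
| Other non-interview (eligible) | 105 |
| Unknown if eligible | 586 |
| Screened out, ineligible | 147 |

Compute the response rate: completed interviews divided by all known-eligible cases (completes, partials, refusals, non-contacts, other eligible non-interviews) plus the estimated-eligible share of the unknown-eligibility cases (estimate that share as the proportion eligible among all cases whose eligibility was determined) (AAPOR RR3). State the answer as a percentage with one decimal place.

Num = 928
Known eligible = 928 + 64 + 218 + 199 + 105 = 1514
e = 1514 / (1514 + 147) = 1514 / 1661 = 0.9115
e × U = 0.9115 × 586 = 534.14
Base = 1514 + 534.14 = 2048.14
RR3 = 928 / 2048.14 = 0.4531

45.3%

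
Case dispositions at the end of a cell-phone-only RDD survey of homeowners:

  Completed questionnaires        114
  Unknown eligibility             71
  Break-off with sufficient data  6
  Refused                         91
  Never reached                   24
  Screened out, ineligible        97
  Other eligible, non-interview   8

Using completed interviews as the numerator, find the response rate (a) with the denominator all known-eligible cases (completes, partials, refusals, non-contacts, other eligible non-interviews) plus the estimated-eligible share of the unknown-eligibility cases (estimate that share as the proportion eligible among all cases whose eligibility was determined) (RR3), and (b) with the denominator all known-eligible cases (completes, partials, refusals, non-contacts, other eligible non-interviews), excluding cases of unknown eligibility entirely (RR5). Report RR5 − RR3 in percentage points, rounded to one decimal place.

Num: 114
Determined eligible: 114 + 6 + 91 + 24 + 8 = 243
e = 243 / (243 + 97) = 243 / 340 = 0.7147
Eligible share of unknowns: 0.7147 × 71 = 50.74
Base: 243 + 50.74 = 293.74
RR3 = 114 / 293.74 = 0.3881
Base: 114 + 6 + 91 + 24 + 8 = 243
RR5 = 114 / 243 = 0.4691
Difference = 46.91 − 38.81 = 8.10 percentage points

8.1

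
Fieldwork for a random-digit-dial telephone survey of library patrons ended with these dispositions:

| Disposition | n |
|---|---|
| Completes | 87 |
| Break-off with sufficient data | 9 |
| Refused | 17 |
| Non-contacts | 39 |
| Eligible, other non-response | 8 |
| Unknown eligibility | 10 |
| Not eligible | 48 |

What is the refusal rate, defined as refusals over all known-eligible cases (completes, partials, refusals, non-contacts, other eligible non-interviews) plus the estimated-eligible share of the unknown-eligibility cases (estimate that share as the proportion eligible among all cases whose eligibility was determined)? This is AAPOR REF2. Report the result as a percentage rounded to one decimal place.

Numerator → 17
Eligible (known) → 87 + 9 + 17 + 39 + 8 = 160
e = 160 / (160 + 48) = 160 / 208 = 0.7692
e × U → 0.7692 × 10 = 7.69
Denominator → 160 + 7.69 = 167.69
REF2 = 17 / 167.69 = 0.1014

10.1%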